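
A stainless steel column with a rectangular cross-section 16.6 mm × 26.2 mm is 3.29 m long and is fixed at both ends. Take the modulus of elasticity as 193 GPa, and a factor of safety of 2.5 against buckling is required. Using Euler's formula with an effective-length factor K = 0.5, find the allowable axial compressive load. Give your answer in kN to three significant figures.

P_allow = 2.81 kN

Buckling occurs about the weak axis: I_min = h·b³/12 = 26.2×16.6³/12 = 9987 mm⁴ (b = 16.6 mm is the smaller dimension).
Effective length L_e = KL = 0.5×3.29 m = 1645 mm.
Euler critical load P_cr = π²EI/L_e² = π²×193000×9987/1645² = 7030 N.
P_allow = P_cr/n = 7030/2.5 = 2812 N.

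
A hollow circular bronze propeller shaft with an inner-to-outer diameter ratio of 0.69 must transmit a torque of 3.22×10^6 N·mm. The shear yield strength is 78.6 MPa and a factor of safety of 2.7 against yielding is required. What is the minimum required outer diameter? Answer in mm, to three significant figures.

d_o = 90.0 mm

τ_allow = 78.6/2.7 = 29.11 MPa.
For a hollow shaft τ = 16T/[πd_o³(1−k⁴)] with k = 0.69, so 1−k⁴ = 0.7733.
d_o³ = 16T/[π τ_allow (1−k⁴)] = 16×3220000/(π×29.11×0.7733) = 728500 mm³.
d_o = 89.98 mm.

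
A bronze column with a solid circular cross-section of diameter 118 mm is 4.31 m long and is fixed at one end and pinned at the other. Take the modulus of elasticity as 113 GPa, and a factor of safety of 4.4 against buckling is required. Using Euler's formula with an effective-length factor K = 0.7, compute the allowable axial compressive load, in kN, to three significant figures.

P_allow = 265 kN

I = πd⁴/64 = π×118⁴/64 = 9.517×10^6 mm⁴.
Effective length L_e = KL = 0.7×4.31 m = 3017 mm.
Euler critical load P_cr = π²EI/L_e² = π²×113000×9.517×10^6/3017² = 1.166×10^6 N.
P_allow = P_cr/n = 1.166×10^6/4.4 = 265000 N.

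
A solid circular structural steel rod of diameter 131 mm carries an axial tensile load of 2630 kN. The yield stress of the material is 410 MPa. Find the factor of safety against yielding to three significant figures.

n = 2.10

A = πd²/4 = 13480 mm².
σ = F/A = 2630000/13480 = 195.1 MPa.
n = 410/195.1 = 2.101.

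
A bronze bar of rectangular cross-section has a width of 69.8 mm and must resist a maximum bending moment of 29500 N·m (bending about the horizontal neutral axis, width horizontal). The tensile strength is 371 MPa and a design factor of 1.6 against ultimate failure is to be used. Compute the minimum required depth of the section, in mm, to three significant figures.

h = 105 mm

σ_allow = 371/1.6 = 231.9 MPa.
For a rectangular section σ = 6M/(bh²), so h² = 6M/(b σ_allow) = 6×2.9500×10^7/(69.8×231.9) = 10940 mm².
h = 104.6 mm.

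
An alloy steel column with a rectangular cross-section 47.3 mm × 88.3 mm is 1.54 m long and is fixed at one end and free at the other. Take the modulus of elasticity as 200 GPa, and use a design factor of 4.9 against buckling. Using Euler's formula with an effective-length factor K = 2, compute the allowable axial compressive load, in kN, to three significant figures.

P_allow = 33.1 kN

Buckling occurs about the weak axis: I_min = h·b³/12 = 88.3×47.3³/12 = 778700 mm⁴ (b = 47.3 mm is the smaller dimension).
Effective length L_e = KL = 2×1.54 m = 3080 mm.
Euler critical load P_cr = π²EI/L_e² = π²×200000×778700/3080² = 162000 N.
P_allow = P_cr/n = 162000/4.9 = 33070 N.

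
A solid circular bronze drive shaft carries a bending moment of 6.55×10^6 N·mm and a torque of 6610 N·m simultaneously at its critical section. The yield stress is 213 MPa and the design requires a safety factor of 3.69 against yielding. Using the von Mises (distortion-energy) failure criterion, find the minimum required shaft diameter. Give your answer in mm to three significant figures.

d = 115 mm

σ_allow = σ_y/n = 213/3.69 = 57.72 MPa.
For a solid shaft σ_b = 32M/(πd³) and τ = 16T/(πd³), so the von Mises stress is σ' = (16/πd³)·√(4M²+3T²).
√(4M²+3T²) = √(4×(6.550×10^6)² + 3×(6.610×10^6)²) = 1.740×10^7 N·mm.
d³ = 16×1.740×10^7/(π×57.72) = 1.535×10^6 mm³.
d = 115.4 mm.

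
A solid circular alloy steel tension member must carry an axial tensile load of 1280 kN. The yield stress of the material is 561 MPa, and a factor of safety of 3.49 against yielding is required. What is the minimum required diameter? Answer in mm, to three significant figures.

d = 101 mm

Allowable stress σ_allow = 561/3.49 = 160.7 MPa.
Required area A = F/σ_allow = 1280000/160.7 = 7963 mm².
A = πd²/4 → d = √(4A/π) = 100.7 mm.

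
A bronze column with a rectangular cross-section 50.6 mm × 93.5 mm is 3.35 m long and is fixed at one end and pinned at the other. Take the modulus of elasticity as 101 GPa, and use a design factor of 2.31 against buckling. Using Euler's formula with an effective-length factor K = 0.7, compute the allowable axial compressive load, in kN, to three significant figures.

P_allow = 79.2 kN

Buckling occurs about the weak axis: I_min = h·b³/12 = 93.5×50.6³/12 = 1.009×10^6 mm⁴ (b = 50.6 mm is the smaller dimension).
Effective length L_e = KL = 0.7×3.35 m = 2345 mm.
Euler critical load P_cr = π²EI/L_e² = π²×101000×1.009×10^6/2345² = 183000 N.
P_allow = P_cr/n = 183000/2.31 = 79210 N.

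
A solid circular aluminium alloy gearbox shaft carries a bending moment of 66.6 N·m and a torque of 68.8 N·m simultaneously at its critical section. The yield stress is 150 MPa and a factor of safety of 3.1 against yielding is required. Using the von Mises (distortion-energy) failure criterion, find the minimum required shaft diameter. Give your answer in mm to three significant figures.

d = 26.6 mm

σ_allow = σ_y/n = 150/3.1 = 48.39 MPa.
For a solid shaft σ_b = 32M/(πd³) and τ = 16T/(πd³), so the von Mises stress is σ' = (16/πd³)·√(4M²+3T²).
√(4M²+3T²) = √(4×(66600)² + 3×(68800)²) = 178700 N·mm.
d³ = 16×178700/(π×48.39) = 18810 mm³.
d = 26.60 mm.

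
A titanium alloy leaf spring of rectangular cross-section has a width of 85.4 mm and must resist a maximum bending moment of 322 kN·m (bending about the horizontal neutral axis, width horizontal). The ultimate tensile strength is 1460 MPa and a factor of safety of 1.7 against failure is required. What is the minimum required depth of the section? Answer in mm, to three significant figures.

h = 162 mm

σ_allow = 1460/1.7 = 858.8 MPa.
For a rectangular section σ = 6M/(bh²), so h² = 6M/(b σ_allow) = 6×3.2200×10^8/(85.4×858.8) = 26340 mm².
h = 162.3 mm.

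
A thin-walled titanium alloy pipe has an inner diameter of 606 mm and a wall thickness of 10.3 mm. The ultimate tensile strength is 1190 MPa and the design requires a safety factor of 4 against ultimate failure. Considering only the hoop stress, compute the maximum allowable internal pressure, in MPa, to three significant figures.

p_allow = 10.1 MPa

σ_allow = 1190/4 = 297.5 MPa.
σ_h = pD/(2t) → p_allow = 2σ_allow t/D = 2×297.5×10.3/606 = 10.11 MPa.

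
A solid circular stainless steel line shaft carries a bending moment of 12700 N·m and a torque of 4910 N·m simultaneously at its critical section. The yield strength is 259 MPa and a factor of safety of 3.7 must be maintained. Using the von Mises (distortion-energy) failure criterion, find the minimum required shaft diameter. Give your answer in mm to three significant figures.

σ_allow = σ_y/n = 259/3.7 = 70.00 MPa.
For a solid shaft σ_b = 32M/(πd³) and τ = 16T/(πd³), so the von Mises stress is σ' = (16/πd³)·√(4M²+3T²).
√(4M²+3T²) = √(4×(1.270×10^7)² + 3×(4.910×10^6)²) = 2.679×10^7 N·mm.
d³ = 16×2.679×10^7/(π×70.00) = 1.949×10^6 mm³.
d = 124.9 mm.

d = 125 mm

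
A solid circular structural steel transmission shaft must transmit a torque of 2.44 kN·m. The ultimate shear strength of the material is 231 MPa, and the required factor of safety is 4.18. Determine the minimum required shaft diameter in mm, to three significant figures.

Allowable shear stress τ_allow = 231/4.18 = 55.26 MPa.
For a solid shaft τ = 16T/(πd³), so d³ = 16T/(π τ_allow) = 16×2440000/(π×55.26) = 224900 mm³.
d = (224900)^(1/3) = 60.81 mm.

d = 60.8 mm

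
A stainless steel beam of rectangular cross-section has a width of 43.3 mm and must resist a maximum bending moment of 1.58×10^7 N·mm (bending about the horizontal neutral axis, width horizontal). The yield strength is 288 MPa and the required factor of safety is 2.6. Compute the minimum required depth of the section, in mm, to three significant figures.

σ_allow = 288/2.6 = 110.8 MPa.
For a rectangular section σ = 6M/(bh²), so h² = 6M/(b σ_allow) = 6×1.5800×10^7/(43.3×110.8) = 19770 mm².
h = 140.6 mm.

h = 141 mm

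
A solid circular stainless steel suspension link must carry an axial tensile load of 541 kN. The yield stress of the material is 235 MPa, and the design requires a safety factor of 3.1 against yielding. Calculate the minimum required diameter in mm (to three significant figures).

d = 95.3 mm

Allowable stress σ_allow = 235/3.1 = 75.81 MPa.
Required area A = F/σ_allow = 541000/75.81 = 7137 mm².
A = πd²/4 → d = √(4A/π) = 95.32 mm.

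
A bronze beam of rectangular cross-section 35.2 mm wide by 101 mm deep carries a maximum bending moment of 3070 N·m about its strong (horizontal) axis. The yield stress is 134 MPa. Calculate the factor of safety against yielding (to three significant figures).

Section modulus S = bh²/6 = 35.2×101²/6 = 59850 mm³.
σ = M/S = 3070000/59850 = 51.30 MPa.
n = 134/51.30 = 2.612.

n = 2.61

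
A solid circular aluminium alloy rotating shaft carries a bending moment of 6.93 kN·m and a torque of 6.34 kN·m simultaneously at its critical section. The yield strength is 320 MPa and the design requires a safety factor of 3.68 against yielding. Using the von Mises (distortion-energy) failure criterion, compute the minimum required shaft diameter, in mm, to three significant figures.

d = 101 mm

σ_allow = σ_y/n = 320/3.68 = 86.96 MPa.
For a solid shaft σ_b = 32M/(πd³) and τ = 16T/(πd³), so the von Mises stress is σ' = (16/πd³)·√(4M²+3T²).
√(4M²+3T²) = √(4×(6.930×10^6)² + 3×(6.340×10^6)²) = 1.768×10^7 N·mm.
d³ = 16×1.768×10^7/(π×86.96) = 1.036×10^6 mm³.
d = 101.2 mm.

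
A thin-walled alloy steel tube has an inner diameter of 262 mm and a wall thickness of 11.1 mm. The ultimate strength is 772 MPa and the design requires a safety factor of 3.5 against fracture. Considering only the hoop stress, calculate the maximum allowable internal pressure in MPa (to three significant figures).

σ_allow = 772/3.5 = 220.6 MPa.
σ_h = pD/(2t) → p_allow = 2σ_allow t/D = 2×220.6×11.1/262 = 18.69 MPa.

p_allow = 18.7 MPa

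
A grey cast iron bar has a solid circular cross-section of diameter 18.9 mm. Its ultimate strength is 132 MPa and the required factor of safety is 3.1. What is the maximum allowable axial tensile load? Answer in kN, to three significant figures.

F_allow = 11.9 kN

σ_allow = 132/3.1 = 42.58 MPa.
A = πd²/4 = π×18.9²/4 = 280.6 mm².
F_allow = σ_allow × A = 42.58×280.6 = 11950 N.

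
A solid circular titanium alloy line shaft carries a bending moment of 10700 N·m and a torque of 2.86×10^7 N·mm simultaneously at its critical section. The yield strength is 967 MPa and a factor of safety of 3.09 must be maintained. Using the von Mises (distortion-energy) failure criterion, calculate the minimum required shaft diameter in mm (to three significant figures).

d = 95.8 mm

σ_allow = σ_y/n = 967/3.09 = 312.9 MPa.
For a solid shaft σ_b = 32M/(πd³) and τ = 16T/(πd³), so the von Mises stress is σ' = (16/πd³)·√(4M²+3T²).
√(4M²+3T²) = √(4×(1.070×10^7)² + 3×(2.860×10^7)²) = 5.396×10^7 N·mm.
d³ = 16×5.396×10^7/(π×312.9) = 878200 mm³.
d = 95.76 mm.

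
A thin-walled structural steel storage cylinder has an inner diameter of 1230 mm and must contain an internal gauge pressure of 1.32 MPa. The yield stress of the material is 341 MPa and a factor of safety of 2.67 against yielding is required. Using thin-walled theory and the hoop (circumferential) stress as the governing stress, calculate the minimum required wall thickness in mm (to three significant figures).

t = 6.36 mm

σ_allow = 341/2.67 = 127.7 MPa.
Hoop stress σ_h = pD/(2t), so t = pD/(2σ_allow) = 1.32×1230/(2×127.7) = 6.356 mm.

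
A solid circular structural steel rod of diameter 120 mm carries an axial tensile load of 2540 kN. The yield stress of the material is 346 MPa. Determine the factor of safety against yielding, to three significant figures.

A = πd²/4 = 11310 mm².
σ = F/A = 2540000/11310 = 224.6 MPa.
n = 346/224.6 = 1.541.

n = 1.54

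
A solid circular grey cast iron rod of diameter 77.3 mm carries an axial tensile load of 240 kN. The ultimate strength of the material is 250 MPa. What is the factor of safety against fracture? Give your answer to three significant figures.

A = πd²/4 = 4693 mm².
σ = F/A = 240000/4693 = 51.14 MPa.
n = 250/51.14 = 4.889.

n = 4.89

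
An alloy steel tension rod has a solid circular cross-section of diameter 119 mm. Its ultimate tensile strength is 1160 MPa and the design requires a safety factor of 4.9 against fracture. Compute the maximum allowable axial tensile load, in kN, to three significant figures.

σ_allow = 1160/4.9 = 236.7 MPa.
A = πd²/4 = π×119²/4 = 11120 mm².
F_allow = σ_allow × A = 236.7×11120 = 2.633×10^6 N.

F_allow = 2630 kN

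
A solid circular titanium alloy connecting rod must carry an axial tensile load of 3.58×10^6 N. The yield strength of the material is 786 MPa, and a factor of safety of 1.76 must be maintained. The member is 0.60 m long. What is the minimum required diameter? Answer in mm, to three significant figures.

d = 101 mm

Allowable stress σ_allow = 786/1.76 = 446.6 MPa.
Required area A = F/σ_allow = 3580000/446.6 = 8016 mm².
A = πd²/4 → d = √(4A/π) = 101.0 mm.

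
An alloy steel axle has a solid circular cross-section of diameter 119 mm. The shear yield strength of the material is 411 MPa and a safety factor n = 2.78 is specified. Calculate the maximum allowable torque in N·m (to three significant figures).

T_allow = 48900 N·m

τ_allow = 411/2.78 = 147.8 MPa.
For a solid shaft T_allow = τ_allow·πd³/16; πd³/16 = π×119³/16 = 330900 mm³.
T_allow = 147.8×330900 = 4.892×10^7 N·mm = 48920 N·m.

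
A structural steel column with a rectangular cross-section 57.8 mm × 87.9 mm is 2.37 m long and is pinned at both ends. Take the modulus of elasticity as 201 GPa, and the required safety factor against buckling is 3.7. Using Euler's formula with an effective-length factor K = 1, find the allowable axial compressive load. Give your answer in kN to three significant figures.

Buckling occurs about the weak axis: I_min = h·b³/12 = 87.9×57.8³/12 = 1.414×10^6 mm⁴ (b = 57.8 mm is the smaller dimension).
Effective length L_e = KL = 1×2.37 m = 2370 mm.
Euler critical load P_cr = π²EI/L_e² = π²×201000×1.414×10^6/2370² = 499600 N.
P_allow = P_cr/n = 499600/3.7 = 135000 N.

P_allow = 135 kN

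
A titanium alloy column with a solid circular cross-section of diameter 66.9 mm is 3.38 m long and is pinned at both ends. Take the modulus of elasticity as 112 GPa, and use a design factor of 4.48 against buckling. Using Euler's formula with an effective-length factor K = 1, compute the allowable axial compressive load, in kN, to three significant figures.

P_allow = 21.2 kN

I = πd⁴/64 = π×66.9⁴/64 = 983300 mm⁴.
Effective length L_e = KL = 1×3.38 m = 3380 mm.
Euler critical load P_cr = π²EI/L_e² = π²×112000×983300/3380² = 95140 N.
P_allow = P_cr/n = 95140/4.48 = 21240 N.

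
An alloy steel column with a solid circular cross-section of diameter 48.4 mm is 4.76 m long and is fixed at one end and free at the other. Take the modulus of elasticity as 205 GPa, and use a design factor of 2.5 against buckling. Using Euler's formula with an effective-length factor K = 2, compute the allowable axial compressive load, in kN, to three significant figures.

P_allow = 2.41 kN

I = πd⁴/64 = π×48.4⁴/64 = 269400 mm⁴.
Effective length L_e = KL = 2×4.76 m = 9520 mm.
Euler critical load P_cr = π²EI/L_e² = π²×205000×269400/9520² = 6014 N.
P_allow = P_cr/n = 6014/2.5 = 2405 N.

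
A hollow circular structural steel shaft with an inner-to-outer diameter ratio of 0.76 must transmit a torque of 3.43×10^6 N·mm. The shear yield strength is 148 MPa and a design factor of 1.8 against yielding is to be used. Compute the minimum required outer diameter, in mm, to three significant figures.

d_o = 68.3 mm

τ_allow = 148/1.8 = 82.22 MPa.
For a hollow shaft τ = 16T/[πd_o³(1−k⁴)] with k = 0.76, so 1−k⁴ = 0.6664.
d_o³ = 16T/[π τ_allow (1−k⁴)] = 16×3430000/(π×82.22×0.6664) = 318800 mm³.
d_o = 68.32 mm.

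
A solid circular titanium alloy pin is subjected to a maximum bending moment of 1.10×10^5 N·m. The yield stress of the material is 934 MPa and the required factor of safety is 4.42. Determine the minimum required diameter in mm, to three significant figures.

σ_allow = 934/4.42 = 211.3 MPa.
For a solid circular section σ = 32M/(πd³), so d³ = 32M/(π σ_allow) = 32×1.1000×10^8/(π×211.3) = 5.302×10^6 mm³.
d = 174.4 mm.

d = 174 mm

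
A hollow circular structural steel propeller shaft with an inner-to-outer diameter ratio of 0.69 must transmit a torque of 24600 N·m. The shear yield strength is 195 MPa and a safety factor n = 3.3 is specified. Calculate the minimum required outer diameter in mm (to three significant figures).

τ_allow = 195/3.3 = 59.09 MPa.
For a hollow shaft τ = 16T/[πd_o³(1−k⁴)] with k = 0.69, so 1−k⁴ = 0.7733.
d_o³ = 16T/[π τ_allow (1−k⁴)] = 16×2.4600×10^7/(π×59.09×0.7733) = 2.742×10^6 mm³.
d_o = 140.0 mm.

d_o = 140 mm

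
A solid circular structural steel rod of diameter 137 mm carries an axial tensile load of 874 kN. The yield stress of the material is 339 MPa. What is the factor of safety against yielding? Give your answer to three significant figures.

n = 5.72

A = πd²/4 = 14740 mm².
σ = F/A = 874000/14740 = 59.29 MPa.
n = 339/59.29 = 5.718.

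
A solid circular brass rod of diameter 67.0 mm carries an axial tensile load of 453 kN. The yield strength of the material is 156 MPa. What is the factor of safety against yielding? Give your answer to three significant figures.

A = πd²/4 = 3526 mm².
σ = F/A = 453000/3526 = 128.5 MPa.
n = 156/128.5 = 1.214.

n = 1.21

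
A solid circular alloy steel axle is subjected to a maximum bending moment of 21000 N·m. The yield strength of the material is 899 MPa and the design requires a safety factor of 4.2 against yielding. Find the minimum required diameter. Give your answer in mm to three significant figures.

σ_allow = 899/4.2 = 214.0 MPa.
For a solid circular section σ = 32M/(πd³), so d³ = 32M/(π σ_allow) = 32×2.1000×10^7/(π×214.0) = 999300 mm³.
d = 99.98 mm.

d = 100 mm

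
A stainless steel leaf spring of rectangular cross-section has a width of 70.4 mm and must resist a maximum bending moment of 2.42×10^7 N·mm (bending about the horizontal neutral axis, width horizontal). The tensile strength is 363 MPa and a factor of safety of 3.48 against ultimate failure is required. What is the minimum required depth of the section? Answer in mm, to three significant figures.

σ_allow = 363/3.48 = 104.3 MPa.
For a rectangular section σ = 6M/(bh²), so h² = 6M/(b σ_allow) = 6×2.4200×10^7/(70.4×104.3) = 19770 mm².
h = 140.6 mm.

h = 141 mm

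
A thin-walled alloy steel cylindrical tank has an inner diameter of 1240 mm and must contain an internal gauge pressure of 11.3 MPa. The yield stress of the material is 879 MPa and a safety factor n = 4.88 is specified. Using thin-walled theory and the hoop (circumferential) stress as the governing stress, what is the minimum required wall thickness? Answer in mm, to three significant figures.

t = 38.9 mm

σ_allow = 879/4.88 = 180.1 MPa.
Hoop stress σ_h = pD/(2t), so t = pD/(2σ_allow) = 11.3×1240/(2×180.1) = 38.90 mm.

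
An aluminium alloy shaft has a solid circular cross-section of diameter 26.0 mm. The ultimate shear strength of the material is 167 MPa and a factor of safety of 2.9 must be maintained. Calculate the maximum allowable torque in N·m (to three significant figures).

T_allow = 199 N·m

τ_allow = 167/2.9 = 57.59 MPa.
For a solid shaft T_allow = τ_allow·πd³/16; πd³/16 = π×26.0³/16 = 3451 mm³.
T_allow = 57.59×3451 = 198700 N·mm = 198.7 N·m.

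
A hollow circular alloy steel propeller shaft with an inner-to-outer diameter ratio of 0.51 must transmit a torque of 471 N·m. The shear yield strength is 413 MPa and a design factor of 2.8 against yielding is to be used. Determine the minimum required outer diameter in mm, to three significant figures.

τ_allow = 413/2.8 = 147.5 MPa.
For a hollow shaft τ = 16T/[πd_o³(1−k⁴)] with k = 0.51, so 1−k⁴ = 0.9323.
d_o³ = 16T/[π τ_allow (1−k⁴)] = 16×471000/(π×147.5×0.9323) = 17440 mm³.
d_o = 25.93 mm.

d_o = 25.9 mm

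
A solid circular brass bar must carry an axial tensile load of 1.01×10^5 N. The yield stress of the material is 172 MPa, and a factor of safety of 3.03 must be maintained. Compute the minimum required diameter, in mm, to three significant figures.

Allowable stress σ_allow = 172/3.03 = 56.77 MPa.
Required area A = F/σ_allow = 101000/56.77 = 1779 mm².
A = πd²/4 → d = √(4A/π) = 47.60 mm.

d = 47.6 mm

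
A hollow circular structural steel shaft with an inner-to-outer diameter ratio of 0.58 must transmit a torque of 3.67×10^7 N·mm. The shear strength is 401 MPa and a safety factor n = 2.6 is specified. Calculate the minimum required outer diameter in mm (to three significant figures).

τ_allow = 401/2.6 = 154.2 MPa.
For a hollow shaft τ = 16T/[πd_o³(1−k⁴)] with k = 0.58, so 1−k⁴ = 0.8868.
d_o³ = 16T/[π τ_allow (1−k⁴)] = 16×3.6700×10^7/(π×154.2×0.8868) = 1.367×10^6 mm³.
d_o = 111.0 mm.

d_o = 111 mm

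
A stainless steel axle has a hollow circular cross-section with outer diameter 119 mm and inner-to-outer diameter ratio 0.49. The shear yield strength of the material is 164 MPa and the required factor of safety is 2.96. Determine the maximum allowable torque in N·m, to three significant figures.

τ_allow = 164/2.96 = 55.41 MPa.
For a hollow shaft T_allow = τ_allow·πd_o³(1−k⁴)/16 with 1−k⁴ = 0.9424, so πd_o³(1−k⁴)/16 = 311800 mm³.
T_allow = 55.41×311800 = 1.728×10^7 N·mm = 17280 N·m.

T_allow = 17300 N·m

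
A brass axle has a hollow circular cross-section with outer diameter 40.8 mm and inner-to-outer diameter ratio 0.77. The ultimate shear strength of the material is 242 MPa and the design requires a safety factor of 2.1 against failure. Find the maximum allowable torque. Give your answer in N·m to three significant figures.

T_allow = 997 N·m

τ_allow = 242/2.1 = 115.2 MPa.
For a hollow shaft T_allow = τ_allow·πd_o³(1−k⁴)/16 with 1−k⁴ = 0.6485, so πd_o³(1−k⁴)/16 = 8648 mm³.
T_allow = 115.2×8648 = 996500 N·mm = 996.5 N·m.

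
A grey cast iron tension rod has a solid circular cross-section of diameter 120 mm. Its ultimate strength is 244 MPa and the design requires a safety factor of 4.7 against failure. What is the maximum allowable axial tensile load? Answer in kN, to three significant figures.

σ_allow = 244/4.7 = 51.91 MPa.
A = πd²/4 = π×120²/4 = 11310 mm².
F_allow = σ_allow × A = 51.91×11310 = 587100 N.

F_allow = 587 kN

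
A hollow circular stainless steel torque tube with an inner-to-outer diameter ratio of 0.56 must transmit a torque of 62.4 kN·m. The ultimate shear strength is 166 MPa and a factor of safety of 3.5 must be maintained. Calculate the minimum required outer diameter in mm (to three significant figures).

d_o = 195 mm

τ_allow = 166/3.5 = 47.43 MPa.
For a hollow shaft τ = 16T/[πd_o³(1−k⁴)] with k = 0.56, so 1−k⁴ = 0.9017.
d_o³ = 16T/[π τ_allow (1−k⁴)] = 16×6.2400×10^7/(π×47.43×0.9017) = 7.431×10^6 mm³.
d_o = 195.1 mm.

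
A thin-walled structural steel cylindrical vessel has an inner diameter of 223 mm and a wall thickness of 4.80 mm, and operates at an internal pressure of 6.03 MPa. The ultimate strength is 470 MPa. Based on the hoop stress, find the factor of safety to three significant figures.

σ_h = pD/(2t) = 6.03×223/(2×4.80) = 140.1 MPa.
n = 470/140.1 = 3.355.

n = 3.36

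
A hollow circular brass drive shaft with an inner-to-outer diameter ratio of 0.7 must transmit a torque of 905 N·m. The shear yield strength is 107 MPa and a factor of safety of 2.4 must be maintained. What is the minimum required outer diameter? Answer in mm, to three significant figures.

d_o = 51.4 mm

τ_allow = 107/2.4 = 44.58 MPa.
For a hollow shaft τ = 16T/[πd_o³(1−k⁴)] with k = 0.7, so 1−k⁴ = 0.7599.
d_o³ = 16T/[π τ_allow (1−k⁴)] = 16×905000/(π×44.58×0.7599) = 136000 mm³.
d_o = 51.43 mm.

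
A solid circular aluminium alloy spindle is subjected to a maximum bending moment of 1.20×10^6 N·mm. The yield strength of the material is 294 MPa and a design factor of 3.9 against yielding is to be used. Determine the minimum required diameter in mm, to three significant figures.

σ_allow = 294/3.9 = 75.38 MPa.
For a solid circular section σ = 32M/(πd³), so d³ = 32M/(π σ_allow) = 32×1200000/(π×75.38) = 162100 mm³.
d = 54.53 mm.

d = 54.5 mm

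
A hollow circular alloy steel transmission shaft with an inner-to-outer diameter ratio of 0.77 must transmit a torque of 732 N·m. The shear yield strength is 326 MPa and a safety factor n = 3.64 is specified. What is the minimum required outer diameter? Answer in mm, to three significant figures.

τ_allow = 326/3.64 = 89.56 MPa.
For a hollow shaft τ = 16T/[πd_o³(1−k⁴)] with k = 0.77, so 1−k⁴ = 0.6485.
d_o³ = 16T/[π τ_allow (1−k⁴)] = 16×732000/(π×89.56×0.6485) = 64190 mm³.
d_o = 40.04 mm.

d_o = 40.0 mm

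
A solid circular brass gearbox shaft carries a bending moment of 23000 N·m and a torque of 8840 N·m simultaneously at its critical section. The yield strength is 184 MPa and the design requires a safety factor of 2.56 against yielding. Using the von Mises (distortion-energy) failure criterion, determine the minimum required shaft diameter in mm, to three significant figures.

d = 151 mm

σ_allow = σ_y/n = 184/2.56 = 71.88 MPa.
For a solid shaft σ_b = 32M/(πd³) and τ = 16T/(πd³), so the von Mises stress is σ' = (16/πd³)·√(4M²+3T²).
√(4M²+3T²) = √(4×(2.300×10^7)² + 3×(8.840×10^6)²) = 4.848×10^7 N·mm.
d³ = 16×4.848×10^7/(π×71.88) = 3.435×10^6 mm³.
d = 150.9 mm.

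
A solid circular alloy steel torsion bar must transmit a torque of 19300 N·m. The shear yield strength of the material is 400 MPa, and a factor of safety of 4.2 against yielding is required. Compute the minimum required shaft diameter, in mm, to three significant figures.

Allowable shear stress τ_allow = 400/4.2 = 95.24 MPa.
For a solid shaft τ = 16T/(πd³), so d³ = 16T/(π τ_allow) = 16×1.9300×10^7/(π×95.24) = 1.032×10^6 mm³.
d = (1.032×10^6)^(1/3) = 101.1 mm.

d = 101 mm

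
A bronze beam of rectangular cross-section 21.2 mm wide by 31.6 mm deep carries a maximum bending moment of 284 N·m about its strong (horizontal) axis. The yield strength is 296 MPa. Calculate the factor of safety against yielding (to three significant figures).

Section modulus S = bh²/6 = 21.2×31.6²/6 = 3528 mm³.
σ = M/S = 284000/3528 = 80.49 MPa.
n = 296/80.49 = 3.677.

n = 3.68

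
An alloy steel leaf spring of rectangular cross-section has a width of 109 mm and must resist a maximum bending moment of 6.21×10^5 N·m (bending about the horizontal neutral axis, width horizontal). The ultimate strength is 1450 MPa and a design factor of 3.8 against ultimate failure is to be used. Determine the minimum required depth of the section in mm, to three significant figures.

h = 299 mm

σ_allow = 1450/3.8 = 381.6 MPa.
For a rectangular section σ = 6M/(bh²), so h² = 6M/(b σ_allow) = 6×6.2100×10^8/(109×381.6) = 89580 mm².
h = 299.3 mm.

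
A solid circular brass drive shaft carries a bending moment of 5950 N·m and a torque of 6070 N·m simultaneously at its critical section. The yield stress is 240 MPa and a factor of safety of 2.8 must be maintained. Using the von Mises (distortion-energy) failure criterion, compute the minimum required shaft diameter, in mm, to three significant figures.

d = 98.1 mm

σ_allow = σ_y/n = 240/2.8 = 85.71 MPa.
For a solid shaft σ_b = 32M/(πd³) and τ = 16T/(πd³), so the von Mises stress is σ' = (16/πd³)·√(4M²+3T²).
√(4M²+3T²) = √(4×(5.950×10^6)² + 3×(6.070×10^6)²) = 1.588×10^7 N·mm.
d³ = 16×1.588×10^7/(π×85.71) = 943500 mm³.
d = 98.08 mm.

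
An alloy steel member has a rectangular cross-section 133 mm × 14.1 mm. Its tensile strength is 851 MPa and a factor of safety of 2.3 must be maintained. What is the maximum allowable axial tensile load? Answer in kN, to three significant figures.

F_allow = 694 kN

σ_allow = 851/2.3 = 370.0 MPa.
A = 133×14.1 = 1875 mm².
F_allow = σ_allow × A = 370.0×1875 = 693900 N.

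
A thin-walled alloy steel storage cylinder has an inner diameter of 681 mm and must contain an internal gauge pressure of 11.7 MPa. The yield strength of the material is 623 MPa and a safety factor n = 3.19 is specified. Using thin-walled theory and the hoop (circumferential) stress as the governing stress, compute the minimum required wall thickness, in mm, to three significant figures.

σ_allow = 623/3.19 = 195.3 MPa.
Hoop stress σ_h = pD/(2t), so t = pD/(2σ_allow) = 11.7×681/(2×195.3) = 20.40 mm.

t = 20.4 mm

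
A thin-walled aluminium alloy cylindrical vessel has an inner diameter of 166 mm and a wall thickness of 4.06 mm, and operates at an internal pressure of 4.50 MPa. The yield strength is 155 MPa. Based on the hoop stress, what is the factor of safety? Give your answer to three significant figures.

n = 1.68

σ_h = pD/(2t) = 4.50×166/(2×4.06) = 92.00 MPa.
n = 155/92.00 = 1.685.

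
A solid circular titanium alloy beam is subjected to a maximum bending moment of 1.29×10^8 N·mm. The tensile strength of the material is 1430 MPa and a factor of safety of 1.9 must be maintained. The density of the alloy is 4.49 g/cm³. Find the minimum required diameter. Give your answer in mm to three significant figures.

σ_allow = 1430/1.9 = 752.6 MPa.
For a solid circular section σ = 32M/(πd³), so d³ = 32M/(π σ_allow) = 32×1.2900×10^8/(π×752.6) = 1.746×10^6 mm³.
d = 120.4 mm.

d = 120 mm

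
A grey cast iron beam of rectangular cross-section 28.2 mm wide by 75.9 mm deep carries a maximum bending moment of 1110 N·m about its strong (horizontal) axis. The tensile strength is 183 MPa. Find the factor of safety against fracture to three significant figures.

n = 4.46

Section modulus S = bh²/6 = 28.2×75.9²/6 = 27080 mm³.
σ = M/S = 1110000/27080 = 41.00 MPa.
n = 183/41.00 = 4.464.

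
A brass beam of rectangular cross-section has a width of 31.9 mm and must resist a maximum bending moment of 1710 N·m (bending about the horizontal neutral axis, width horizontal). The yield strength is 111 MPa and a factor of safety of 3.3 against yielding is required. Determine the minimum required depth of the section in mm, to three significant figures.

h = 97.8 mm

σ_allow = 111/3.3 = 33.64 MPa.
For a rectangular section σ = 6M/(bh²), so h² = 6M/(b σ_allow) = 6×1710000/(31.9×33.64) = 9562 mm².
h = 97.79 mm.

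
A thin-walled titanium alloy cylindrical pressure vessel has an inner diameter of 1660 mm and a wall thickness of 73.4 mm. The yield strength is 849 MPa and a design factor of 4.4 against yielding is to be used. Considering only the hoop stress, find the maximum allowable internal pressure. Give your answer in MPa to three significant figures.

p_allow = 17.1 MPa

σ_allow = 849/4.4 = 193.0 MPa.
σ_h = pD/(2t) → p_allow = 2σ_allow t/D = 2×193.0×73.4/1660 = 17.06 MPa.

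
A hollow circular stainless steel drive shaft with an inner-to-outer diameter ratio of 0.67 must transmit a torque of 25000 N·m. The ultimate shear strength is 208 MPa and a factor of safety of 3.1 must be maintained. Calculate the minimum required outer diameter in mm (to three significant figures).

τ_allow = 208/3.1 = 67.10 MPa.
For a hollow shaft τ = 16T/[πd_o³(1−k⁴)] with k = 0.67, so 1−k⁴ = 0.7985.
d_o³ = 16T/[π τ_allow (1−k⁴)] = 16×2.5000×10^7/(π×67.10×0.7985) = 2.377×10^6 mm³.
d_o = 133.4 mm.

d_o = 133 mm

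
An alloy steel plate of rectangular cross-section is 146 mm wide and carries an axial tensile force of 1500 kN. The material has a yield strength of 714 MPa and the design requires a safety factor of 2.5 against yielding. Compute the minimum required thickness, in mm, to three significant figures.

σ_allow = 714/2.5 = 285.6 MPa.
Required area A = F/σ_allow = 1500000/285.6 = 5252 mm².
t = A/w = 5252/146 = 35.97 mm.

t = 36.0 mm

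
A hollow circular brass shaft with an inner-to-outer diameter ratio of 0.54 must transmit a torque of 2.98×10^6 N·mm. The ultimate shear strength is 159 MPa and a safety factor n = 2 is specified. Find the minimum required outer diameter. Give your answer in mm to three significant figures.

τ_allow = 159/2 = 79.50 MPa.
For a hollow shaft τ = 16T/[πd_o³(1−k⁴)] with k = 0.54, so 1−k⁴ = 0.9150.
d_o³ = 16T/[π τ_allow (1−k⁴)] = 16×2980000/(π×79.50×0.9150) = 208600 mm³.
d_o = 59.31 mm.

d_o = 59.3 mm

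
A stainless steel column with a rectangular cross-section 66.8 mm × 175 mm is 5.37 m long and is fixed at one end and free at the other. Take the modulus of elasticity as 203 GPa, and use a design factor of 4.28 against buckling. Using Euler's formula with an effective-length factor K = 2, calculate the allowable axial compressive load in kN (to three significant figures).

P_allow = 17.6 kN

Buckling occurs about the weak axis: I_min = h·b³/12 = 175×66.8³/12 = 4.347×10^6 mm⁴ (b = 66.8 mm is the smaller dimension).
Effective length L_e = KL = 2×5.37 m = 10740 mm.
Euler critical load P_cr = π²EI/L_e² = π²×203000×4.347×10^6/10740² = 75500 N.
P_allow = P_cr/n = 75500/4.28 = 17640 N.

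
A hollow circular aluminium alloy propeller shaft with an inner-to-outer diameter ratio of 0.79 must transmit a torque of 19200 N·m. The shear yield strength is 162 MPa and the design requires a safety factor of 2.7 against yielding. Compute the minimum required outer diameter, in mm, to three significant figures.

d_o = 139 mm

τ_allow = 162/2.7 = 60.00 MPa.
For a hollow shaft τ = 16T/[πd_o³(1−k⁴)] with k = 0.79, so 1−k⁴ = 0.6105.
d_o³ = 16T/[π τ_allow (1−k⁴)] = 16×1.9200×10^7/(π×60.00×0.6105) = 2.670×10^6 mm³.
d_o = 138.7 mm.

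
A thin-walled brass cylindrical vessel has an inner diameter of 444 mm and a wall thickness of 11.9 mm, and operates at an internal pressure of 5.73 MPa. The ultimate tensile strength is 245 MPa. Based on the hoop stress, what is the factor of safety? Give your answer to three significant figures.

n = 2.29

σ_h = pD/(2t) = 5.73×444/(2×11.9) = 106.9 MPa.
n = 245/106.9 = 2.292.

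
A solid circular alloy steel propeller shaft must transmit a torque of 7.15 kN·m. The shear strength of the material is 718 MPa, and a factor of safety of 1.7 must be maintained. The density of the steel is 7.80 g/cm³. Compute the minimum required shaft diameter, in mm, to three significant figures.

d = 44.2 mm

Allowable shear stress τ_allow = 718/1.7 = 422.4 MPa.
For a solid shaft τ = 16T/(πd³), so d³ = 16T/(π τ_allow) = 16×7150000/(π×422.4) = 86220 mm³.
d = (86220)^(1/3) = 44.18 mm.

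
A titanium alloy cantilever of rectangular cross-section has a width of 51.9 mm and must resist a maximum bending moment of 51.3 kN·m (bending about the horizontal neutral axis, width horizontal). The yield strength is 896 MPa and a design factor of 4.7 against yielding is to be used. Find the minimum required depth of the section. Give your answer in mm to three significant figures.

σ_allow = 896/4.7 = 190.6 MPa.
For a rectangular section σ = 6M/(bh²), so h² = 6M/(b σ_allow) = 6×5.1300×10^7/(51.9×190.6) = 31110 mm².
h = 176.4 mm.

h = 176 mm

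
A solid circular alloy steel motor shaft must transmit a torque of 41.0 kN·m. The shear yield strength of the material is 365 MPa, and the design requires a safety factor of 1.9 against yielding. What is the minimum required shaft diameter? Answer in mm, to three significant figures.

d = 103 mm

Allowable shear stress τ_allow = 365/1.9 = 192.1 MPa.
For a solid shaft τ = 16T/(πd³), so d³ = 16T/(π τ_allow) = 16×4.1000×10^7/(π×192.1) = 1.087×10^6 mm³.
d = (1.087×10^6)^(1/3) = 102.8 mm.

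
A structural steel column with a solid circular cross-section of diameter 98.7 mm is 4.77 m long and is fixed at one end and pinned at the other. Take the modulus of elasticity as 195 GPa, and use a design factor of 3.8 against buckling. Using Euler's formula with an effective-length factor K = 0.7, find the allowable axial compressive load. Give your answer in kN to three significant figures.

I = πd⁴/64 = π×98.7⁴/64 = 4.658×10^6 mm⁴.
Effective length L_e = KL = 0.7×4.77 m = 3339 mm.
Euler critical load P_cr = π²EI/L_e² = π²×195000×4.658×10^6/3339² = 804200 N.
P_allow = P_cr/n = 804200/3.8 = 211600 N.

P_allow = 212 kN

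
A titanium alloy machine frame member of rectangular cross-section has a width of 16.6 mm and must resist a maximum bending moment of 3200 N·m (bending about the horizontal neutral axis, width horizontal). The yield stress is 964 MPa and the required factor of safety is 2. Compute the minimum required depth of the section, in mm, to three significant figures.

h = 49.0 mm

σ_allow = 964/2 = 482.0 MPa.
For a rectangular section σ = 6M/(bh²), so h² = 6M/(b σ_allow) = 6×3200000/(16.6×482.0) = 2400 mm².
h = 48.99 mm.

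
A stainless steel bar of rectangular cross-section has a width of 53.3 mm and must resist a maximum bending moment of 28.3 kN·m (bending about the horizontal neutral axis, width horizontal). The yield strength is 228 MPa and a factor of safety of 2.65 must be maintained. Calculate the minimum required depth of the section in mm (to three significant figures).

h = 192 mm

σ_allow = 228/2.65 = 86.04 MPa.
For a rectangular section σ = 6M/(bh²), so h² = 6M/(b σ_allow) = 6×2.8300×10^7/(53.3×86.04) = 37030 mm².
h = 192.4 mm.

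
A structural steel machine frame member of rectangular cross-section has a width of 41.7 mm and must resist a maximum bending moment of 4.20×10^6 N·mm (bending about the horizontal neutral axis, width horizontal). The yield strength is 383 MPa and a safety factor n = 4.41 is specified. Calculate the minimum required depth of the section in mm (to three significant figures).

σ_allow = 383/4.41 = 86.85 MPa.
For a rectangular section σ = 6M/(bh²), so h² = 6M/(b σ_allow) = 6×4200000/(41.7×86.85) = 6958 mm².
h = 83.42 mm.

h = 83.4 mm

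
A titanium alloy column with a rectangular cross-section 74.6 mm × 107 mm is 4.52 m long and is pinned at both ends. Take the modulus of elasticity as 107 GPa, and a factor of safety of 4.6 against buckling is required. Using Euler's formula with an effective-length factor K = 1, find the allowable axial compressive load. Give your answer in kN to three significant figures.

P_allow = 41.6 kN

Buckling occurs about the weak axis: I_min = h·b³/12 = 107×74.6³/12 = 3.702×10^6 mm⁴ (b = 74.6 mm is the smaller dimension).
Effective length L_e = KL = 1×4.52 m = 4520 mm.
Euler critical load P_cr = π²EI/L_e² = π²×107000×3.702×10^6/4520² = 191300 N.
P_allow = P_cr/n = 191300/4.6 = 41600 N.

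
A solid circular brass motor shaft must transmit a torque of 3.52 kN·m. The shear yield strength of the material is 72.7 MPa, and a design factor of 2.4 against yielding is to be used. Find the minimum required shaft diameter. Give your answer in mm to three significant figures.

d = 84.0 mm

Allowable shear stress τ_allow = 72.7/2.4 = 30.29 MPa.
For a solid shaft τ = 16T/(πd³), so d³ = 16T/(π τ_allow) = 16×3520000/(π×30.29) = 591800 mm³.
d = (591800)^(1/3) = 83.96 mm.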